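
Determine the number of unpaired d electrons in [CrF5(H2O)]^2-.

3 unpaired electrons

Summing ligand charges against the −2 overall charge gives an oxidation state of +3 for chromium.
Chromium is a group-6 element; Cr(III) is therefore d³.
In an octahedral field the d³ configuration is t₂g³e_g⁰ (only one arrangement possible), giving 3 unpaired electrons.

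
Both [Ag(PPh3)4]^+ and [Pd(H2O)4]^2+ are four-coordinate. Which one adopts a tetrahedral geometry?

For [Ag(PPh3)4]^+: Summing ligand charges against the +1 overall charge gives an oxidation state of +1 for silver. Ag sits in group 11, so the d-electron count is 11 − 1 = 10. A d¹⁰ ion has no crystal-field stabilisation preference between square planar and tetrahedral, so four ligands adopt the sterically favoured tetrahedral geometry. → tetrahedral.
For [Pd(H2O)4]^2+: Ligand charges: water is neutral. With an overall charge of +2 the palladium centre must be in the +2 oxidation state. Palladium is a group-10 element; Pd(II) is therefore d⁸. A 4d d⁸ ion has a large crystal-field splitting; square planar leaves the high-energy d_{x²−y²} orbital empty and maximises CFSE. → square planar.

[Ag(PPh3)4]^+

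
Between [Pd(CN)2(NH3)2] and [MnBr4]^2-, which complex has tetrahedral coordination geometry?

[MnBr4]^2-

For [Pd(CN)2(NH3)2]: Ligand charges: each cyanide is −1; ammonia is neutral. With an overall charge of 0 the palladium centre must be in the +2 oxidation state. Palladium is a group-10 element; Pd(II) is therefore d⁸. A 4d d⁸ ion has a large crystal-field splitting; square planar leaves the high-energy d_{x²−y²} orbital empty and maximises CFSE. → square planar.
For [MnBr4]^2-: Summing ligand charges against the −2 overall charge gives an oxidation state of +2 for manganese. Manganese is a group-7 element; Mn(II) is therefore d⁵. A high-spin d⁵ ion has zero CFSE in either geometry, so four ligands adopt the sterically favoured tetrahedral geometry. → tetrahedral.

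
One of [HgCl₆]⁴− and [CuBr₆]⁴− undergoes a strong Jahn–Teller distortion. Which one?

[HgCl₆]⁴−: Summing ligand charges against the −4 overall charge gives an oxidation state of +2 for mercury. Mercury is a group-12 element; Hg(II) is therefore d¹⁰. The d¹⁰ configuration leaves the e_g set evenly filled (or empty) — no strong Jahn–Teller driving force.
[CuBr₆]⁴−: Summing ligand charges against the −4 overall charge gives an oxidation state of +2 for copper. Cu sits in group 11, so the d-electron count is 11 − 2 = 9. The t₂g⁶e_g³ configuration has an unevenly filled e_g set; the Jahn–Teller theorem predicts a tetragonal distortion (typically axial elongation) to lift the degeneracy.

[CuBr₆]⁴−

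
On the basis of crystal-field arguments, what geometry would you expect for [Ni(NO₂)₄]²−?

square planar

Each nitro (N-bound nitrite) is −1; balancing the −2 overall charge requires Ni(II).
Group 10 minus oxidation state 2 gives a d⁸ configuration.
Coordination number: 4.
Nitro (N-bound nitrite) is a strong-field ligand (high in the spectrochemical series).
A 3d d⁸ ion with strong-field ligands gains enough CFSE to favour square planar over tetrahedral.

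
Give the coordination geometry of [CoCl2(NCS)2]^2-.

tetrahedral

Each chloride is −1; each isothiocyanate is −1; balancing the −2 overall charge requires Co(II).
Co sits in group 9, so the d-electron count is 9 − 2 = 7.
With 4 monodentate ligands the coordination number is 4.
Chloride and isothiocyanate are weak-field ligands.
For a high-spin 3d d⁷ ion with weak-field ligands the small Δₜ gives little square-planar CFSE advantage, so four ligands adopt the sterically favoured tetrahedral geometry.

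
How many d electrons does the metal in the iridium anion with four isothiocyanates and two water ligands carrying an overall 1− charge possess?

Ligand charges: each isothiocyanate is −1; water is neutral. With an overall charge of −1 the iridium centre must be in the +3 oxidation state.
Group 9 minus oxidation state 3 gives a d⁶ configuration.

d6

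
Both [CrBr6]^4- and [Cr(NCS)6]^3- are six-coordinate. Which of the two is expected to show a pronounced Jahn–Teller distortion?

[CrBr6]^4-: Ligand charges: each bromide is −1. With an overall charge of −4 the chromium centre must be in the +2 oxidation state. Group 6 minus oxidation state 2 gives a d⁴ configuration. Bromide is a weak-field ligand for a first-row metal, so the complex is high-spin. The t₂g³e_g¹ (high-spin) configuration has an unevenly filled e_g set; the Jahn–Teller theorem predicts a tetragonal distortion (typically axial elongation) to lift the degeneracy.
[Cr(NCS)6]^3-: Summing ligand charges against the −3 overall charge gives an oxidation state of +3 for chromium. Chromium is a group-6 element; Cr(III) is therefore d³. The d³ configuration leaves the e_g set evenly filled (or empty) — no strong Jahn–Teller driving force.

[CrBr6]^4-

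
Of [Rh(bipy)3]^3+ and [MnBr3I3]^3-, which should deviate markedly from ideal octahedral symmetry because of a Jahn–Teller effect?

[MnBr3I3]^3-

[Rh(bipy)3]^3+: Summing ligand charges against the +3 overall charge gives an oxidation state of +3 for rhodium. Rh sits in group 9, so the d-electron count is 9 − 3 = 6. A 4d ion has a large Δₒ and is invariably low-spin. The d⁶ configuration leaves the e_g set evenly filled (or empty) — no strong Jahn–Teller driving force.
[MnBr3I3]^3-: Each bromide is −1; each iodide is −1; balancing the −3 overall charge requires Mn(III). Mn sits in group 7, so the d-electron count is 7 − 3 = 4. Bromide and iodide are weak-field ligands for a first-row metal, so the complex is high-spin. The t₂g³e_g¹ (high-spin) configuration has an unevenly filled e_g set; the Jahn–Teller theorem predicts a tetragonal distortion (typically axial elongation) to lift the degeneracy.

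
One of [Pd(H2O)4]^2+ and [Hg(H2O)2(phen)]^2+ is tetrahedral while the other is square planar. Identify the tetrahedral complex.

For [Pd(H2O)4]^2+: Ligand charges: water is neutral. With an overall charge of +2 the palladium centre must be in the +2 oxidation state. Group 10 minus oxidation state 2 gives a d⁸ configuration. A 4d d⁸ ion has a large crystal-field splitting; square planar leaves the high-energy d_{x²−y²} orbital empty and maximises CFSE. → square planar.
For [Hg(H2O)2(phen)]^2+: Ligand charges: water is neutral; 1,10-phenanthroline is neutral. With an overall charge of +2 the mercury centre must be in the +2 oxidation state. Group 12 minus oxidation state 2 gives a d¹⁰ configuration. A d¹⁰ ion has no crystal-field stabilisation preference between square planar and tetrahedral, so four ligands adopt the sterically favoured tetrahedral geometry. → tetrahedral.

[Hg(H2O)2(phen)]^2+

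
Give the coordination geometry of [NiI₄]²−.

Each iodide is −1; balancing the −2 overall charge requires Ni(II).
Nickel is a group-10 element; Ni(II) is therefore d⁸.
Coordination number: 4.
Iodide is a weak-field ligand.
With weak-field ligands the CFSE gain from square planar is small, so a 3d d⁸ ion takes the sterically preferred tetrahedral geometry.

tetrahedral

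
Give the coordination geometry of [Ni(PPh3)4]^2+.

Ligand charges: triphenylphosphine is neutral. With an overall charge of +2 the nickel centre must be in the +2 oxidation state.
Ni sits in group 10, so the d-electron count is 10 − 2 = 8.
With 4 monodentate ligands the coordination number is 4.
Triphenylphosphine is a strong-field ligand (high in the spectrochemical series).
A 3d d⁸ ion with strong-field ligands gains enough CFSE to favour square planar over tetrahedral.

square planar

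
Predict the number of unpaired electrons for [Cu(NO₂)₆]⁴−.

Ligand charges: each nitro (N-bound nitrite) is −1. With an overall charge of −4 the copper centre must be in the +2 oxidation state.
Cu sits in group 11, so the d-electron count is 11 − 2 = 9.
In an octahedral field the d⁹ configuration is t₂g⁶e_g³ (only one arrangement possible), giving 1 unpaired electron.

1 unpaired electron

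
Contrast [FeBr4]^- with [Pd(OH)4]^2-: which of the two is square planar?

[Pd(OH)4]^2-

For [FeBr4]^-: Summing ligand charges against the −1 overall charge gives an oxidation state of +3 for iron. Fe sits in group 8, so the d-electron count is 8 − 3 = 5. A high-spin d⁵ ion has zero CFSE in either geometry, so four ligands adopt the sterically favoured tetrahedral geometry. → tetrahedral.
For [Pd(OH)4]^2-: Ligand charges: each hydroxide is −1. With an overall charge of −2 the palladium centre must be in the +2 oxidation state. Pd sits in group 10, so the d-electron count is 10 − 2 = 8. A 4d d⁸ ion has a large crystal-field splitting; square planar leaves the high-energy d_{x²−y²} orbital empty and maximises CFSE. → square planar.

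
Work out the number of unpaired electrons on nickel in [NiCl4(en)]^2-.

Each chloride is −1; ethylenediamine is neutral; balancing the −2 overall charge requires Ni(II).
Group 10 minus oxidation state 2 gives a d⁸ configuration.
Counting donor atoms: 4×chloride (monodentate) → 4 donors; 1×ethylenediamine (bidentate) → 2 donors. Coordination number = 6.
In an octahedral field the d⁸ configuration is t₂g⁶e_g² (only one arrangement possible), giving 2 unpaired electrons.

2 unpaired electrons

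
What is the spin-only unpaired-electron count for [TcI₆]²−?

Each iodide is −1; balancing the −2 overall charge requires Tc(IV).
Group 7 minus oxidation state 4 gives a d³ configuration.
In an octahedral field the d³ configuration is t₂g³e_g⁰ (only one arrangement possible), giving 3 unpaired electrons.

3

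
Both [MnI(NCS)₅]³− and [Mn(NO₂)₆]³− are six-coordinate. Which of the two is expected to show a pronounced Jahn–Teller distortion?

[MnI(NCS)₅]³−: Summing ligand charges against the −3 overall charge gives an oxidation state of +3 for manganese. Group 7 minus oxidation state 3 gives a d⁴ configuration. Iodide and isothiocyanate are weak-field ligands for a first-row metal, so the complex is high-spin. The t₂g³e_g¹ (high-spin) configuration has an unevenly filled e_g set; the Jahn–Teller theorem predicts a tetragonal distortion (typically axial elongation) to lift the degeneracy.
[Mn(NO₂)₆]³−: Summing ligand charges against the −3 overall charge gives an oxidation state of +3 for manganese. Group 7 minus oxidation state 3 gives a d⁴ configuration. Nitro (N-bound nitrite) is a strong-field ligand (high in the spectrochemical series) for a first-row metal, so the complex is low-spin. The d⁴ configuration leaves the e_g set evenly filled (or empty) — no strong Jahn–Teller driving force.

[MnI(NCS)₅]³−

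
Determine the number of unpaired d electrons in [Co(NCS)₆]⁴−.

3

Each isothiocyanate is −1; balancing the −4 overall charge requires Co(II).
Group 9 minus oxidation state 2 gives a d⁷ configuration.
The spin state decides the count: Isothiocyanate is a weak-field ligand for a first-row metal, so the complex is high-spin.
An octahedral high-spin d⁷ ion is t₂g⁵e_g², giving 3 unpaired electrons.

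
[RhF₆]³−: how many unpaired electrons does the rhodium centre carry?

0 unpaired electrons

Summing ligand charges against the −3 overall charge gives an oxidation state of +3 for rhodium.
Group 9 minus oxidation state 3 gives a d⁶ configuration.
The spin state decides the count: a 4d ion has a large Δₒ and is invariably low-spin.
An octahedral low-spin d⁶ ion is t₂g⁶e_g⁰, giving 0 unpaired electrons.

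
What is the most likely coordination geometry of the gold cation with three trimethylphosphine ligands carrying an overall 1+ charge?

trigonal planar

Summing ligand charges against the +1 overall charge gives an oxidation state of +1 for gold.
Group 11 minus oxidation state 1 gives a d¹⁰ configuration.
With 3 monodentate ligands the coordination number is 3.
Three ligands around a d¹⁰ centre minimise repulsion in a trigonal-planar arrangement.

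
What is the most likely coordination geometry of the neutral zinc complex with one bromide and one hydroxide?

linear

Each bromide is −1; each hydroxide is −1; balancing the 0 overall charge requires Zn(II).
Zn sits in group 12, so the d-electron count is 12 − 2 = 10.
Coordination number: 2.
A d¹⁰ ion with only two ligands adopts a linear arrangement (sp hybridisation; no CFSE preference).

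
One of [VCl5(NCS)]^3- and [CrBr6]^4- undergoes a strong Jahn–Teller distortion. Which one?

[CrBr6]^4-

[VCl5(NCS)]^3-: Ligand charges: each chloride is −1; each isothiocyanate is −1. With an overall charge of −3 the vanadium centre must be in the +3 oxidation state. Group 5 minus oxidation state 3 gives a d² configuration. The d² configuration leaves the e_g set evenly filled (or empty) — no strong Jahn–Teller driving force.
[CrBr6]^4-: Ligand charges: each bromide is −1. With an overall charge of −4 the chromium centre must be in the +2 oxidation state. Chromium is a group-6 element; Cr(II) is therefore d⁴. Bromide is a weak-field ligand for a first-row metal, so the complex is high-spin. The t₂g³e_g¹ (high-spin) configuration has an unevenly filled e_g set; the Jahn–Teller theorem predicts a tetragonal distortion (typically axial elongation) to lift the degeneracy.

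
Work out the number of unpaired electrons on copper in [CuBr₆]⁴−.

1

Each bromide is −1; balancing the −4 overall charge requires Cu(II).
Group 11 minus oxidation state 2 gives a d⁹ configuration.
In an octahedral field the d⁹ configuration is t₂g⁶e_g³ (only one arrangement possible), giving 1 unpaired electron.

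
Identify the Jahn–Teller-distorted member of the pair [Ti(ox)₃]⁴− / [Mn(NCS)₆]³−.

[Mn(NCS)₆]³−

[Ti(ox)₃]⁴−: Summing ligand charges against the −4 overall charge gives an oxidation state of +2 for titanium. Ti sits in group 4, so the d-electron count is 4 − 2 = 2. The d² configuration leaves the e_g set evenly filled (or empty) — no strong Jahn–Teller driving force.
[Mn(NCS)₆]³−: Summing ligand charges against the −3 overall charge gives an oxidation state of +3 for manganese. Group 7 minus oxidation state 3 gives a d⁴ configuration. Isothiocyanate is a weak-field ligand for a first-row metal, so the complex is high-spin. The t₂g³e_g¹ (high-spin) configuration has an unevenly filled e_g set; the Jahn–Teller theorem predicts a tetragonal distortion (typically axial elongation) to lift the degeneracy.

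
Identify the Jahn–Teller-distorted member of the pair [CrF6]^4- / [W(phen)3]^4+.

[CrF6]^4-

[CrF6]^4-: Summing ligand charges against the −4 overall charge gives an oxidation state of +2 for chromium. Chromium is a group-6 element; Cr(II) is therefore d⁴. Fluoride is a weak-field ligand for a first-row metal, so the complex is high-spin. The t₂g³e_g¹ (high-spin) configuration has an unevenly filled e_g set; the Jahn–Teller theorem predicts a tetragonal distortion (typically axial elongation) to lift the degeneracy.
[W(phen)3]^4+: Summing ligand charges against the +4 overall charge gives an oxidation state of +4 for tungsten. Tungsten is a group-6 element; W(IV) is therefore d². The d² configuration leaves the e_g set evenly filled (or empty) — no strong Jahn–Teller driving force.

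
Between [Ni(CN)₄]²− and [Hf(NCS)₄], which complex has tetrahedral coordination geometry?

[Hf(NCS)₄]

For [Ni(CN)₄]²−: Summing ligand charges against the −2 overall charge gives an oxidation state of +2 for nickel. Nickel is a group-10 element; Ni(II) is therefore d⁸. Cyanide is a strong-field ligand (high in the spectrochemical series). A 3d d⁸ ion with strong-field ligands gains enough CFSE to favour square planar over tetrahedral. → square planar.
For [Hf(NCS)₄]: Ligand charges: each isothiocyanate is −1. With an overall charge of 0 the hafnium centre must be in the +4 oxidation state. Hafnium is a group-4 element; Hf(IV) is therefore d⁰. A d⁰ ion has no crystal-field stabilisation preference between square planar and tetrahedral, so four ligands adopt the sterically favoured tetrahedral geometry. → tetrahedral.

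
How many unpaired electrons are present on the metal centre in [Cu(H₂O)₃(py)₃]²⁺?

1

Ligand charges: water is neutral; pyridine is neutral. With an overall charge of +2 the copper centre must be in the +2 oxidation state.
Copper is a group-11 element; Cu(II) is therefore d⁹.
In an octahedral field the d⁹ configuration is t₂g⁶e_g³ (only one arrangement possible), giving 1 unpaired electron.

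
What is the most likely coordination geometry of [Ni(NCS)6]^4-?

Summing ligand charges against the −4 overall charge gives an oxidation state of +2 for nickel.
Group 10 minus oxidation state 2 gives a d⁸ configuration.
Coordination number: 6.
Six donors around a single metal centre give an octahedral coordination sphere.

octahedral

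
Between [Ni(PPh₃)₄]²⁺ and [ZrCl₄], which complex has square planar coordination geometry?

[Ni(PPh₃)₄]²⁺

For [Ni(PPh₃)₄]²⁺: Summing ligand charges against the +2 overall charge gives an oxidation state of +2 for nickel. Group 10 minus oxidation state 2 gives a d⁸ configuration. Triphenylphosphine is a strong-field ligand (high in the spectrochemical series). A 3d d⁸ ion with strong-field ligands gains enough CFSE to favour square planar over tetrahedral. → square planar.
For [ZrCl₄]: Ligand charges: each chloride is −1. With an overall charge of 0 the zirconium centre must be in the +4 oxidation state. Zr sits in group 4, so the d-electron count is 4 − 4 = 0. A d⁰ ion has no crystal-field stabilisation preference between square planar and tetrahedral, so four ligands adopt the sterically favoured tetrahedral geometry. → tetrahedral.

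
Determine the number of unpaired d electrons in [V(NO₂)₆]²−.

Ligand charges: each nitro (N-bound nitrite) is −1. With an overall charge of −2 the vanadium centre must be in the +4 oxidation state.
Group 5 minus oxidation state 4 gives a d¹ configuration.
In an octahedral field the d¹ configuration is t₂g¹e_g⁰ (only one arrangement possible), giving 1 unpaired electron.

1 unpaired electron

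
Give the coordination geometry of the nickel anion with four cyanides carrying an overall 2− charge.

Summing ligand charges against the −2 overall charge gives an oxidation state of +2 for nickel.
Ni sits in group 10, so the d-electron count is 10 − 2 = 8.
With 4 monodentate ligands the coordination number is 4.
Cyanide is a strong-field ligand (high in the spectrochemical series).
A 3d d⁸ ion with strong-field ligands gains enough CFSE to favour square planar over tetrahedral.

square planar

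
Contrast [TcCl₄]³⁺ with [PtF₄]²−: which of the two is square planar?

For [TcCl₄]³⁺: Ligand charges: each chloride is −1. With an overall charge of +3 the technetium centre must be in the +7 oxidation state. Group 7 minus oxidation state 7 gives a d⁰ configuration. A d⁰ ion has no crystal-field stabilisation preference between square planar and tetrahedral, so four ligands adopt the sterically favoured tetrahedral geometry. → tetrahedral.
For [PtF₄]²−: Summing ligand charges against the −2 overall charge gives an oxidation state of +2 for platinum. Group 10 minus oxidation state 2 gives a d⁸ configuration. A 5d d⁸ ion has a large crystal-field splitting; square planar leaves the high-energy d_{x²−y²} orbital empty and maximises CFSE. → square planar.

[PtF₄]²−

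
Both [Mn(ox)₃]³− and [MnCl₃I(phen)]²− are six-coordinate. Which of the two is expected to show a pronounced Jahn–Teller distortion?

[Mn(ox)₃]³−

[Mn(ox)₃]³−: Each oxalate is −2; balancing the −3 overall charge requires Mn(III). Group 7 minus oxidation state 3 gives a d⁴ configuration. Oxalate is a weak-field ligand for a first-row metal, so the complex is high-spin. The t₂g³e_g¹ (high-spin) configuration has an unevenly filled e_g set; the Jahn–Teller theorem predicts a tetragonal distortion (typically axial elongation) to lift the degeneracy.
[MnCl₃I(phen)]²−: Ligand charges: each chloride is −1; each iodide is −1; 1,10-phenanthroline is neutral. With an overall charge of −2 the manganese centre must be in the +2 oxidation state. Group 7 minus oxidation state 2 gives a d⁵ configuration. Chloride and iodide are weak-field ligands for a first-row metal, so the complex is high-spin. The d⁵ configuration leaves the e_g set evenly filled (or empty) — no strong Jahn–Teller driving force.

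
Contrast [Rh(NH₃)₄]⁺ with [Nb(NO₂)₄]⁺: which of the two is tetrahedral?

[Nb(NO₂)₄]⁺

For [Rh(NH₃)₄]⁺: Ligand charges: ammonia is neutral. With an overall charge of +1 the rhodium centre must be in the +1 oxidation state. Rh sits in group 9, so the d-electron count is 9 − 1 = 8. A 4d d⁸ ion has a large crystal-field splitting; square planar leaves the high-energy d_{x²−y²} orbital empty and maximises CFSE. → square planar.
For [Nb(NO₂)₄]⁺: Each nitro (N-bound nitrite) is −1; balancing the +1 overall charge requires Nb(V). Group 5 minus oxidation state 5 gives a d⁰ configuration. A d⁰ ion has no crystal-field stabilisation preference between square planar and tetrahedral, so four ligands adopt the sterically favoured tetrahedral geometry. → tetrahedral.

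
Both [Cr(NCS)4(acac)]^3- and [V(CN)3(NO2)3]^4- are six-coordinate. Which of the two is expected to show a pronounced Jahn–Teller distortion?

[Cr(NCS)4(acac)]^3-

[Cr(NCS)4(acac)]^3-: Summing ligand charges against the −3 overall charge gives an oxidation state of +2 for chromium. Cr sits in group 6, so the d-electron count is 6 − 2 = 4. Acetylacetonate and isothiocyanate are weak-field ligands for a first-row metal, so the complex is high-spin. The t₂g³e_g¹ (high-spin) configuration has an unevenly filled e_g set; the Jahn–Teller theorem predicts a tetragonal distortion (typically axial elongation) to lift the degeneracy.
[V(CN)3(NO2)3]^4-: Summing ligand charges against the −4 overall charge gives an oxidation state of +2 for vanadium. Group 5 minus oxidation state 2 gives a d³ configuration. The d³ configuration leaves the e_g set evenly filled (or empty) — no strong Jahn–Teller driving force.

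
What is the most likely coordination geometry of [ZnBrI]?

linear

Each bromide is −1; each iodide is −1; balancing the 0 overall charge requires Zn(II).
Group 12 minus oxidation state 2 gives a d¹⁰ configuration.
With 2 monodentate ligands the coordination number is 2.
A d¹⁰ ion with only two ligands adopts a linear arrangement (sp hybridisation; no CFSE preference).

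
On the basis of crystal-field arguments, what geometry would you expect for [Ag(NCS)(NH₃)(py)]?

trigonal planar

Summing ligand charges against the 0 overall charge gives an oxidation state of +1 for silver.
Group 11 minus oxidation state 1 gives a d¹⁰ configuration.
With 3 monodentate ligands the coordination number is 3.
Three ligands around a d¹⁰ centre minimise repulsion in a trigonal-planar arrangement.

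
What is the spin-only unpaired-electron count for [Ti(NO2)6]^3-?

Summing ligand charges against the −3 overall charge gives an oxidation state of +3 for titanium.
Group 4 minus oxidation state 3 gives a d¹ configuration.
In an octahedral field the d¹ configuration is t₂g¹e_g⁰ (only one arrangement possible), giving 1 unpaired electron.

1 unpaired electron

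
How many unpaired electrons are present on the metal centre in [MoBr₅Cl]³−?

Ligand charges: each bromide is −1; each chloride is −1. With an overall charge of −3 the molybdenum centre must be in the +3 oxidation state.
Group 6 minus oxidation state 3 gives a d³ configuration.
In an octahedral field the d³ configuration is t₂g³e_g⁰ (only one arrangement possible), giving 3 unpaired electrons.

3 unpaired electrons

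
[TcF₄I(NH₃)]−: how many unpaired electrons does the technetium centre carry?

3

Ligand charges: each fluoride is −1; each iodide is −1; ammonia is neutral. With an overall charge of −1 the technetium centre must be in the +4 oxidation state.
Group 7 minus oxidation state 4 gives a d³ configuration.
In an octahedral field the d³ configuration is t₂g³e_g⁰ (only one arrangement possible), giving 3 unpaired electrons.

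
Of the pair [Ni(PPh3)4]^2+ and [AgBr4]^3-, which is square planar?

[Ni(PPh3)4]^2+

For [Ni(PPh3)4]^2+: Summing ligand charges against the +2 overall charge gives an oxidation state of +2 for nickel. Ni sits in group 10, so the d-electron count is 10 − 2 = 8. Triphenylphosphine is a strong-field ligand (high in the spectrochemical series). A 3d d⁸ ion with strong-field ligands gains enough CFSE to favour square planar over tetrahedral. → square planar.
For [AgBr4]^3-: Summing ligand charges against the −3 overall charge gives an oxidation state of +1 for silver. Ag sits in group 11, so the d-electron count is 11 − 1 = 10. A d¹⁰ ion has no crystal-field stabilisation preference between square planar and tetrahedral, so four ligands adopt the sterically favoured tetrahedral geometry. → tetrahedral.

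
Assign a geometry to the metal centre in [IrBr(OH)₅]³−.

Each bromide is −1; each hydroxide is −1; balancing the −3 overall charge requires Ir(III).
Group 9 minus oxidation state 3 gives a d⁶ configuration.
With 6 monodentate ligands the coordination number is 6.
Six donors around a single metal centre give an octahedral coordination sphere.

octahedral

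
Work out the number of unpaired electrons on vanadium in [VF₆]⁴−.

Each fluoride is −1; balancing the −4 overall charge requires V(II).
Vanadium is a group-5 element; V(II) is therefore d³.
In an octahedral field the d³ configuration is t₂g³e_g⁰ (only one arrangement possible), giving 3 unpaired electrons.

3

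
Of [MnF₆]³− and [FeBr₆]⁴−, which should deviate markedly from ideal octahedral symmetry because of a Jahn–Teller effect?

[MnF₆]³−

[MnF₆]³−: Ligand charges: each fluoride is −1. With an overall charge of −3 the manganese centre must be in the +3 oxidation state. Mn sits in group 7, so the d-electron count is 7 − 3 = 4. Fluoride is a weak-field ligand for a first-row metal, so the complex is high-spin. The t₂g³e_g¹ (high-spin) configuration has an unevenly filled e_g set; the Jahn–Teller theorem predicts a tetragonal distortion (typically axial elongation) to lift the degeneracy.
[FeBr₆]⁴−: Each bromide is −1; balancing the −4 overall charge requires Fe(II). Group 8 minus oxidation state 2 gives a d⁶ configuration. Bromide is a weak-field ligand for a first-row metal, so the complex is high-spin. The d⁶ configuration leaves the e_g set evenly filled (or empty) — no strong Jahn–Teller driving force.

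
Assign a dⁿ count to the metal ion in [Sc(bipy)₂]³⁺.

d⁰

2,2′-bipyridine is neutral; balancing the +3 overall charge requires Sc(III).
Scandium is a group-3 element; Sc(III) is therefore d⁰.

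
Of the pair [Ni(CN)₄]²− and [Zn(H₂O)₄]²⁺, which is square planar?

[Ni(CN)₄]²−

For [Ni(CN)₄]²−: Summing ligand charges against the −2 overall charge gives an oxidation state of +2 for nickel. Ni sits in group 10, so the d-electron count is 10 − 2 = 8. Cyanide is a strong-field ligand (high in the spectrochemical series). A 3d d⁸ ion with strong-field ligands gains enough CFSE to favour square planar over tetrahedral. → square planar.
For [Zn(H₂O)₄]²⁺: Water is neutral; balancing the +2 overall charge requires Zn(II). Zinc is a group-12 element; Zn(II) is therefore d¹⁰. A d¹⁰ ion has no crystal-field stabilisation preference between square planar and tetrahedral, so four ligands adopt the sterically favoured tetrahedral geometry. → tetrahedral.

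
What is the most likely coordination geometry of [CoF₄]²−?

Each fluoride is −1; balancing the −2 overall charge requires Co(II).
Co sits in group 9, so the d-electron count is 9 − 2 = 7.
With 4 monodentate ligands the coordination number is 4.
Fluoride is a weak-field ligand.
For a high-spin 3d d⁷ ion with weak-field ligands the small Δₜ gives little square-planar CFSE advantage, so four ligands adopt the sterically favoured tetrahedral geometry.

tetrahedral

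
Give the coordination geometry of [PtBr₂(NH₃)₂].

Summing ligand charges against the 0 overall charge gives an oxidation state of +2 for platinum.
Platinum is a group-10 element; Pt(II) is therefore d⁸.
With 4 monodentate ligands the coordination number is 4.
A 5d d⁸ ion has a large crystal-field splitting; square planar leaves the high-energy d_{x²−y²} orbital empty and maximises CFSE.

square planar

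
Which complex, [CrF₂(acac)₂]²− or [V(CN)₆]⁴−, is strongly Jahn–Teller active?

[CrF₂(acac)₂]²−: Each fluoride is −1; each acetylacetonate is −1; balancing the −2 overall charge requires Cr(II). Group 6 minus oxidation state 2 gives a d⁴ configuration. Acetylacetonate and fluoride are weak-field ligands for a first-row metal, so the complex is high-spin. The t₂g³e_g¹ (high-spin) configuration has an unevenly filled e_g set; the Jahn–Teller theorem predicts a tetragonal distortion (typically axial elongation) to lift the degeneracy.
[V(CN)₆]⁴−: Summing ligand charges against the −4 overall charge gives an oxidation state of +2 for vanadium. Vanadium is a group-5 element; V(II) is therefore d³. The d³ configuration leaves the e_g set evenly filled (or empty) — no strong Jahn–Teller driving force.

[CrF₂(acac)₂]²−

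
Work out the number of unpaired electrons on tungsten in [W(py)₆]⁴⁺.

Summing ligand charges against the +4 overall charge gives an oxidation state of +4 for tungsten.
Group 6 minus oxidation state 4 gives a d² configuration.
In an octahedral field the d² configuration is t₂g²e_g⁰ (only one arrangement possible), giving 2 unpaired electrons.

2 unpaired electrons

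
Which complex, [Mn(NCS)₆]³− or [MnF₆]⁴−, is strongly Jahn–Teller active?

[Mn(NCS)₆]³−

[Mn(NCS)₆]³−: Each isothiocyanate is −1; balancing the −3 overall charge requires Mn(III). Mn sits in group 7, so the d-electron count is 7 − 3 = 4. Isothiocyanate is a weak-field ligand for a first-row metal, so the complex is high-spin. The t₂g³e_g¹ (high-spin) configuration has an unevenly filled e_g set; the Jahn–Teller theorem predicts a tetragonal distortion (typically axial elongation) to lift the degeneracy.
[MnF₆]⁴−: Summing ligand charges against the −4 overall charge gives an oxidation state of +2 for manganese. Mn sits in group 7, so the d-electron count is 7 − 2 = 5. Fluoride is a weak-field ligand for a first-row metal, so the complex is high-spin. The d⁵ configuration leaves the e_g set evenly filled (or empty) — no strong Jahn–Teller driving force.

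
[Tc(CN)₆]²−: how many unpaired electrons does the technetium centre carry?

Ligand charges: each cyanide is −1. With an overall charge of −2 the technetium centre must be in the +4 oxidation state.
Technetium is a group-7 element; Tc(IV) is therefore d³.
In an octahedral field the d³ configuration is t₂g³e_g⁰ (only one arrangement possible), giving 3 unpaired electrons.

3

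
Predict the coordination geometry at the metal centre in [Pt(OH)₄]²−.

square planar

Ligand charges: each hydroxide is −1. With an overall charge of −2 the platinum centre must be in the +2 oxidation state.
Pt sits in group 10, so the d-electron count is 10 − 2 = 8.
With 4 monodentate ligands the coordination number is 4.
A 5d d⁸ ion has a large crystal-field splitting; square planar leaves the high-energy d_{x²−y²} orbital empty and maximises CFSE.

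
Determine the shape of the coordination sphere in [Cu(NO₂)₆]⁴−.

octahedral

Summing ligand charges against the −4 overall charge gives an oxidation state of +2 for copper.
Copper is a group-11 element; Cu(II) is therefore d⁹.
Coordination number: 6.
Six donors around a single metal centre give an octahedral coordination sphere.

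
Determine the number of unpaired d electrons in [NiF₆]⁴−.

Each fluoride is −1; balancing the −4 overall charge requires Ni(II).
Group 10 minus oxidation state 2 gives a d⁸ configuration.
In an octahedral field the d⁸ configuration is t₂g⁶e_g² (only one arrangement possible), giving 2 unpaired electrons.

2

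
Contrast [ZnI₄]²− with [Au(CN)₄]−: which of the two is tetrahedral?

For [ZnI₄]²−: Ligand charges: each iodide is −1. With an overall charge of −2 the zinc centre must be in the +2 oxidation state. Group 12 minus oxidation state 2 gives a d¹⁰ configuration. A d¹⁰ ion has no crystal-field stabilisation preference between square planar and tetrahedral, so four ligands adopt the sterically favoured tetrahedral geometry. → tetrahedral.
For [Au(CN)₄]−: Ligand charges: each cyanide is −1. With an overall charge of −1 the gold centre must be in the +3 oxidation state. Group 11 minus oxidation state 3 gives a d⁸ configuration. A 5d d⁸ ion has a large crystal-field splitting; square planar leaves the high-energy d_{x²−y²} orbital empty and maximises CFSE. → square planar.

[ZnI₄]²−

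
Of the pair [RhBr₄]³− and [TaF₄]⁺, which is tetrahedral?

For [RhBr₄]³−: Each bromide is −1; balancing the −3 overall charge requires Rh(I). Rh sits in group 9, so the d-electron count is 9 − 1 = 8. A 4d d⁸ ion has a large crystal-field splitting; square planar leaves the high-energy d_{x²−y²} orbital empty and maximises CFSE. → square planar.
For [TaF₄]⁺: Summing ligand charges against the +1 overall charge gives an oxidation state of +5 for tantalum. Tantalum is a group-5 element; Ta(V) is therefore d⁰. A d⁰ ion has no crystal-field stabilisation preference between square planar and tetrahedral, so four ligands adopt the sterically favoured tetrahedral geometry. → tetrahedral.

[TaF₄]⁺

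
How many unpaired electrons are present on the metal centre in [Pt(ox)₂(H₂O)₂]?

0 unpaired electrons

Ligand charges: each oxalate is −2; water is neutral. With an overall charge of 0 the platinum centre must be in the +4 oxidation state.
Platinum is a group-10 element; Pt(IV) is therefore d⁶.
Counting donor atoms: 2×oxalate (bidentate) → 4 donors; 2×water (monodentate) → 2 donors. Coordination number = 6.
The spin state decides the count: a 5d ion has a large Δₒ and is invariably low-spin.
An octahedral low-spin d⁶ ion is t₂g⁶e_g⁰, giving 0 unpaired electrons.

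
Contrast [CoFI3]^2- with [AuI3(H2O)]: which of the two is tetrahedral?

[CoFI3]^2-

For [CoFI3]^2-: Ligand charges: each fluoride is −1; each iodide is −1. With an overall charge of −2 the cobalt centre must be in the +2 oxidation state. Cobalt is a group-9 element; Co(II) is therefore d⁷. For a high-spin 3d d⁷ ion with weak-field ligands the small Δₜ gives little square-planar CFSE advantage, so four ligands adopt the sterically favoured tetrahedral geometry. → tetrahedral.
For [AuI3(H2O)]: Ligand charges: each iodide is −1; water is neutral. With an overall charge of 0 the gold centre must be in the +3 oxidation state. Au sits in group 11, so the d-electron count is 11 − 3 = 8. A 5d d⁸ ion has a large crystal-field splitting; square planar leaves the high-energy d_{x²−y²} orbital empty and maximises CFSE. → square planar.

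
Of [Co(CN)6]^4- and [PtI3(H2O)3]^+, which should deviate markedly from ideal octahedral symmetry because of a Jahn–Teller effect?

[Co(CN)6]^4-

[Co(CN)6]^4-: Each cyanide is −1; balancing the −4 overall charge requires Co(II). Group 9 minus oxidation state 2 gives a d⁷ configuration. Cyanide is a strong-field ligand (high in the spectrochemical series) for a first-row metal, so the complex is low-spin. The t₂g⁶e_g¹ (low-spin) configuration has an unevenly filled e_g set; the Jahn–Teller theorem predicts a tetragonal distortion (typically axial elongation) to lift the degeneracy.
[PtI3(H2O)3]^+: Summing ligand charges against the +1 overall charge gives an oxidation state of +4 for platinum. Pt sits in group 10, so the d-electron count is 10 − 4 = 6. A 5d ion has a large Δₒ and is invariably low-spin. The d⁶ configuration leaves the e_g set evenly filled (or empty) — no strong Jahn–Teller driving force.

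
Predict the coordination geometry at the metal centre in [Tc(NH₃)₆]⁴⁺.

octahedral

Ammonia is neutral; balancing the +4 overall charge requires Tc(IV).
Technetium is a group-7 element; Tc(IV) is therefore d³.
With 6 monodentate ligands the coordination number is 6.
Six donors around a single metal centre give an octahedral coordination sphere.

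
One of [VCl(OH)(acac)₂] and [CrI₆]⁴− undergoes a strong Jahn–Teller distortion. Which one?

[VCl(OH)(acac)₂]: Each chloride is −1; each hydroxide is −1; each acetylacetonate is −1; balancing the 0 overall charge requires V(IV). Vanadium is a group-5 element; V(IV) is therefore d¹. The d¹ configuration leaves the e_g set evenly filled (or empty) — no strong Jahn–Teller driving force.
[CrI₆]⁴−: Ligand charges: each iodide is −1. With an overall charge of −4 the chromium centre must be in the +2 oxidation state. Cr sits in group 6, so the d-electron count is 6 − 2 = 4. Iodide is a weak-field ligand for a first-row metal, so the complex is high-spin. The t₂g³e_g¹ (high-spin) configuration has an unevenly filled e_g set; the Jahn–Teller theorem predicts a tetragonal distortion (typically axial elongation) to lift the degeneracy.

[CrI₆]⁴−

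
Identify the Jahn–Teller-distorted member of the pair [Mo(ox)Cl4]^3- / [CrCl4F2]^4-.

[CrCl4F2]^4-

[Mo(ox)Cl4]^3-: Each oxalate is −2; each chloride is −1; balancing the −3 overall charge requires Mo(III). Molybdenum is a group-6 element; Mo(III) is therefore d³. The d³ configuration leaves the e_g set evenly filled (or empty) — no strong Jahn–Teller driving force.
[CrCl4F2]^4-: Ligand charges: each chloride is −1; each fluoride is −1. With an overall charge of −4 the chromium centre must be in the +2 oxidation state. Cr sits in group 6, so the d-electron count is 6 − 2 = 4. Chloride and fluoride are weak-field ligands for a first-row metal, so the complex is high-spin. The t₂g³e_g¹ (high-spin) configuration has an unevenly filled e_g set; the Jahn–Teller theorem predicts a tetragonal distortion (typically axial elongation) to lift the degeneracy.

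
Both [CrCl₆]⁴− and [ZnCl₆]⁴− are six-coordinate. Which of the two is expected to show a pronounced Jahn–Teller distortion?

[CrCl₆]⁴−

[CrCl₆]⁴−: Each chloride is −1; balancing the −4 overall charge requires Cr(II). Group 6 minus oxidation state 2 gives a d⁴ configuration. Chloride is a weak-field ligand for a first-row metal, so the complex is high-spin. The t₂g³e_g¹ (high-spin) configuration has an unevenly filled e_g set; the Jahn–Teller theorem predicts a tetragonal distortion (typically axial elongation) to lift the degeneracy.
[ZnCl₆]⁴−: Each chloride is −1; balancing the −4 overall charge requires Zn(II). Zn sits in group 12, so the d-electron count is 12 − 2 = 10. The d¹⁰ configuration leaves the e_g set evenly filled (or empty) — no strong Jahn–Teller driving force.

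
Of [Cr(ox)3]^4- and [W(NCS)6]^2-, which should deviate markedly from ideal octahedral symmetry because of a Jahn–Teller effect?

[Cr(ox)3]^4-

[Cr(ox)3]^4-: Summing ligand charges against the −4 overall charge gives an oxidation state of +2 for chromium. Group 6 minus oxidation state 2 gives a d⁴ configuration. Oxalate is a weak-field ligand for a first-row metal, so the complex is high-spin. The t₂g³e_g¹ (high-spin) configuration has an unevenly filled e_g set; the Jahn–Teller theorem predicts a tetragonal distortion (typically axial elongation) to lift the degeneracy.
[W(NCS)6]^2-: Each isothiocyanate is −1; balancing the −2 overall charge requires W(IV). Tungsten is a group-6 element; W(IV) is therefore d². The d² configuration leaves the e_g set evenly filled (or empty) — no strong Jahn–Teller driving force.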